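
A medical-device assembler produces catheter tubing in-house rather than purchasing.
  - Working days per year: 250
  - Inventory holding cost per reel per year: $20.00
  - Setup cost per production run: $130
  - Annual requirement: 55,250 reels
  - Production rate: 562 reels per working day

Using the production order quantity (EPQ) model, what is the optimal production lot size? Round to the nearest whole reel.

1,088 reels

d = 55,250/250 = 221.0000 reels/day;  effective holding cost H(1 − d/p) = 20·(1 − 221.0000/562) = 12.13523
Q* = √(2DS / H_eff) = √(2·55,250·130 / 12.13523) ≈ 1,088.00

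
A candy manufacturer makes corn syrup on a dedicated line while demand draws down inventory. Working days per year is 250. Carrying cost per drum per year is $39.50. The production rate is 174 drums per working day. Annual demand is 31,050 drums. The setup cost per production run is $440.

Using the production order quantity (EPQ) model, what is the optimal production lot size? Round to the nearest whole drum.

Daily demand d = 31,050/250 = 124.200; p = 174; 1 − d/p = 0.28621
EPQ = √(2DS / (H(1 − d/p)))
    = √(2 × 31,050 × 440 / (39.5 × 0.28621)) ≈ 1,554.65

1,555 drums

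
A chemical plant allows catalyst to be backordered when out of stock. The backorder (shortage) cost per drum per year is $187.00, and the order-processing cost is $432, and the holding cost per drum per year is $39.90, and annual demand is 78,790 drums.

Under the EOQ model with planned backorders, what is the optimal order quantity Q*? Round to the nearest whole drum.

Basic EOQ = √(2·78,790·432/39.9) = 1,306.189
Backorder adjustment √((H+b)/b) = √((39.9+187)/187) = 1.1015
Q* = 1,306.189 × 1.1015 ≈ 1,438.81

1,439 drums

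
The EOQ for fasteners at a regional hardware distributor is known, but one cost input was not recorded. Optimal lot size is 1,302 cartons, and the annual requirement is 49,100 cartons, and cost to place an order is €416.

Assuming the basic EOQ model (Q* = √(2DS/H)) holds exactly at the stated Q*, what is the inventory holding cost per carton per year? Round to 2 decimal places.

Since Q* = (2DS/H)^½, squaring gives Q*²·H = 2DS.
H = 2DS / Q² = 2 × 49,100 × 416 / 1,302² = 24.0981

€24.10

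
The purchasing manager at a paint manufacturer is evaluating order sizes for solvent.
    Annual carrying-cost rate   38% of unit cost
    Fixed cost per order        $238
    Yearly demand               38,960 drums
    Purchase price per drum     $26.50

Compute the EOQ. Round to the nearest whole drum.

1,357 drums

Carrying cost H = $26.5 × 38% = $10.0700/drum/yr
EOQ = √(2DS/H) = √(2 × 38,960 × 238 / 10.07)
    = √(1,841,604.77) ≈ 1,357.06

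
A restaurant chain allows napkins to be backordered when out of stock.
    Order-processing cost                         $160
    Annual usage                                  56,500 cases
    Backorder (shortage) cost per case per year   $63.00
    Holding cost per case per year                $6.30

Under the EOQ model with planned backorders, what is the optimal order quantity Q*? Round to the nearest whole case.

Q* = √(2DS/H) · √((H + b)/b)
   = √(2 × 56,500 × 160 / 6.3) · √((6.3 + 63) / 63)
   = 1,694.061 × 1.0488 ≈ 1,776.75

1,777 cases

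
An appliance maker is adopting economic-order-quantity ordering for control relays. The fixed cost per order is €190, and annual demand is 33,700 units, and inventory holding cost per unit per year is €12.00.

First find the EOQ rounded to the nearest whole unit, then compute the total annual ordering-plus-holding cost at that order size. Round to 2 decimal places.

EOQ = √(2DS/H) = √(2 × 33,700 × 190 / 12)
    = √(1,067,166.67) ≈ 1,033.04 → Q = 1,033 units
Orders/yr = 33,700/1,033 = 32.623; ordering cost = 32.623 × €190 = €6,198.45
Average inventory = 1,033/2 = 516.5; holding cost = 516.5 × €12 = €6,198.00
Total = €6,198.45 + €6,198.00 = €12,396.45

€12,396.45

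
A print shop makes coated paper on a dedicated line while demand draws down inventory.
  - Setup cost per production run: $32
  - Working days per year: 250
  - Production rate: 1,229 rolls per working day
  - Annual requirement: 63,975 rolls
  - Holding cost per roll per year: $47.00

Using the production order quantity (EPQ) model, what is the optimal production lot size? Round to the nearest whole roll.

d = 63,975/250 = 255.9000 rolls/day;  effective holding cost H(1 − d/p) = 47·(1 − 255.9000/1229) = 37.21375
Q* = √(2DS / H_eff) = √(2·63,975·32 / 37.21375) ≈ 331.70

332 rolls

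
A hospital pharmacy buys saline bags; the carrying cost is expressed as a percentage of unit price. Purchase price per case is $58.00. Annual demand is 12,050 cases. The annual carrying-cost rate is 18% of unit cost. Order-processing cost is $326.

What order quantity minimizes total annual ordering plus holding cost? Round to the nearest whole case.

867 cases

Holding cost per case per year: H = 18% × $58 = $10.4400
Optimal lot size Q* = (2 × 12,050 × $326 / $10.44)^½ ≈ 867.50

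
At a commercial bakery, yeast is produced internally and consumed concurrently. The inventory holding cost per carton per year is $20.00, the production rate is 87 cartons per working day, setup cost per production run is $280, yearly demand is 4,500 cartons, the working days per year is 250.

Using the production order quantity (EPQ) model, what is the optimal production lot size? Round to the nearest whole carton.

399 cartons

d = 4,500/250 = 18.0000 cartons/day;  effective holding cost H(1 − d/p) = 20·(1 − 18.0000/87) = 15.86207
Q* = √(2DS / H_eff) = √(2·4,500·280 / 15.86207) ≈ 398.58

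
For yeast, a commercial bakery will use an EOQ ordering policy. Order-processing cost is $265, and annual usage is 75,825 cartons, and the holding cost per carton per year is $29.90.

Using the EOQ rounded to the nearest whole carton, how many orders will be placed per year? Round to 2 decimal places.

2DS/H = 2·75,825·265/29.9 = 1,344,055.18
EOQ = √1,344,055.18 ≈ 1,159.33 → Q = 1,159
N = D/Q = 75,825/1,159 ≈ 65.423 orders/yr

65.42 orders per year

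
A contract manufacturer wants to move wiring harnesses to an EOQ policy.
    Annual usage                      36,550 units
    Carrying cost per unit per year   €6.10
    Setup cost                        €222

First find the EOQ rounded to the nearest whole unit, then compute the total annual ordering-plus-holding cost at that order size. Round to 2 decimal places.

2DS/H = 2·36,550·222/6.1 = 2,660,360.66
EOQ = √2,660,360.66 ≈ 1,631.06 → Q = 1,631 units
Orders/yr = 36,550/1,631 = 22.410; ordering cost = 22.410 × €222 = €4,974.92
Average inventory = 1,631/2 = 815.5; holding cost = 815.5 × €6.1 = €4,974.55
Total = €4,974.92 + €4,974.55 = €9,949.47

€9,949.47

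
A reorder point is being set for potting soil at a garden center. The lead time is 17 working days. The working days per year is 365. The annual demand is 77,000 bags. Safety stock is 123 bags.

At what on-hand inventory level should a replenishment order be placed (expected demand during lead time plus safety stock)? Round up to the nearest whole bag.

Daily demand d = 77,000 / 365 = 210.959 bags/day
Demand during lead time = 210.959 × 17 = 3,586.30
Reorder point = 3,586.30 + 123 = 3,709.30 → round up

3,710 bags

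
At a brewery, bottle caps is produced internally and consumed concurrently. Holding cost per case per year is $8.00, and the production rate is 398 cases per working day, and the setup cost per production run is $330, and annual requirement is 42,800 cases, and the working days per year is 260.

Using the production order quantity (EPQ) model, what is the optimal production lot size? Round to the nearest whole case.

2,454 cases

d = 42,800/260 = 164.6154 cases/day;  effective holding cost H(1 − d/p) = 8·(1 − 164.6154/398) = 4.69115
Q* = √(2DS / H_eff) = √(2·42,800·330 / 4.69115) ≈ 2,453.89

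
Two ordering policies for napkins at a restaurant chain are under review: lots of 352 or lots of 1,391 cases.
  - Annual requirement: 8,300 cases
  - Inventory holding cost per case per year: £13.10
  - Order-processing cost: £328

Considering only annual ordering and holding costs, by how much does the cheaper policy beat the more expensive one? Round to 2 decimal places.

£1,028.51

For each Q, cost = (D/Q)·S + (Q/2)·H.
TC(352) = (8,300/352)×328 + (352/2)×13.1 = £10,039.69
TC(1,391) = (8,300/1,391)×328 + (1,391/2)×13.1 = £11,068.20
Cheaper: Q = 352.  Difference = £1,028.51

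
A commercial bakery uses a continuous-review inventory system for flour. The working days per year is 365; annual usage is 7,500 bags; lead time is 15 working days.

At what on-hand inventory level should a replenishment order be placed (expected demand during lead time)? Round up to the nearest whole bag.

Daily demand d = 7,500 / 365 = 20.548 bags/day
Demand during lead time = 20.548 × 15 = 308.22
Reorder point = 308.22 → round up

309 bags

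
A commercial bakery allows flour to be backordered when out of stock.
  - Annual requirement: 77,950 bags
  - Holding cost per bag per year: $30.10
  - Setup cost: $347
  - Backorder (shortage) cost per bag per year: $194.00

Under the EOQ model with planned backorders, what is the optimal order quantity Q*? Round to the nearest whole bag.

Basic EOQ = √(2·77,950·347/30.1) = 1,340.616
Backorder adjustment √((H+b)/b) = √((30.1+194)/194) = 1.0748
Q* = 1,340.616 × 1.0748 ≈ 1,440.87

1,441 bags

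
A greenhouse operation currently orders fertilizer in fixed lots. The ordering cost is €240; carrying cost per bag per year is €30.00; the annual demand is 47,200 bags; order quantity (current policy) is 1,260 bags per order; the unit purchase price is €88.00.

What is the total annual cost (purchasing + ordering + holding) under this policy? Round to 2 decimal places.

Orders/yr = 47,200/1,260 = 37.460; ordering cost = 37.460 × €240 = €8,990.48
Average inventory = 1,260/2 = 630; holding cost = 630 × €30 = €18,900.00
Purchase cost = D·C = 47,200 × 88 = €4,153,600.00
Total = €8,990.48 + €18,900.00 + €4,153,600.00 = €4,181,490.48

€4,181,490.48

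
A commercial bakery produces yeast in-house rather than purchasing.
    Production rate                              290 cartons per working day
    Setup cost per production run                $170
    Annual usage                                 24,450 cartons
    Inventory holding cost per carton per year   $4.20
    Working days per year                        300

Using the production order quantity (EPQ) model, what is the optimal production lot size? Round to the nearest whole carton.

1,659 cartons

d = 24,450/300 = 81.5000 cartons/day;  effective holding cost H(1 − d/p) = 4.2·(1 − 81.5000/290) = 3.01966
Q* = √(2DS / H_eff) = √(2·24,450·170 / 3.01966) ≈ 1,659.21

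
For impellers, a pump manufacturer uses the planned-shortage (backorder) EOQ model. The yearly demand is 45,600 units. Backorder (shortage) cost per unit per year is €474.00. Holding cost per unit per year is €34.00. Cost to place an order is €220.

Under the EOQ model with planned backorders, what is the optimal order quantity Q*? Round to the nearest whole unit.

795 units

Basic EOQ = √(2·45,600·220/34) = 768.191
Backorder adjustment √((H+b)/b) = √((34+474)/474) = 1.0352
Q* = 768.191 × 1.0352 ≈ 795.27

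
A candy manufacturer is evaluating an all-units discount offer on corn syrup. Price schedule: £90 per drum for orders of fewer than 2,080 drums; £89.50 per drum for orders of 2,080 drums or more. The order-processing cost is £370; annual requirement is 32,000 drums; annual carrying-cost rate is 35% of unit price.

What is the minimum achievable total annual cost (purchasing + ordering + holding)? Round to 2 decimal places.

£2,902,270.31

H₁ = 35%×£90 = £31.5000;  H₂ = 35%×£89.50 = £31.3250
EOQ₁ = √(2×32,000×370/31.5000) = 867.03  (< 2,080, feasible at tier 1)
EOQ₂ = √(2×32,000×370/31.3250) = 869.45  (< 2,080 → use Q = 2,080 at tier-2 price)
TC(tier 1 (EOQ₁), Q≈867.0) = £2,907,311.54
TC(tier 2, Q≈2,080.0) = £2,902,270.31
Minimum at tier 2: £2,902,270.31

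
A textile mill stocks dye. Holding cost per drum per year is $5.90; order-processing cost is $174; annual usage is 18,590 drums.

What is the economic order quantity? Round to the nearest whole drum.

Optimal lot size Q* = (2 × 18,590 × $174 / $5.9)^½ ≈ 1,047.14

1,047 drums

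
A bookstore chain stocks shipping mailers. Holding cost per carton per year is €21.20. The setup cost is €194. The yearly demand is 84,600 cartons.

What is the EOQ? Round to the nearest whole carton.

1,244 cartons

Optimal lot size Q* = (2 × 84,600 × €194 / €21.2)^½ ≈ 1,244.32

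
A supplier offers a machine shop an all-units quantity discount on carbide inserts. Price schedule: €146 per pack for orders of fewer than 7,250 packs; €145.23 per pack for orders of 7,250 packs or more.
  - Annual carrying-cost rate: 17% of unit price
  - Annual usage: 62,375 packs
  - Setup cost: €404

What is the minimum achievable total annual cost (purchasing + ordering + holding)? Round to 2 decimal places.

H₁ = 17%×€146 = €24.8200;  H₂ = 17%×€145.23 = €24.6891
EOQ₁ = √(2×62,375×404/24.8200) = 1,424.98  (< 7,250, feasible at tier 1)
EOQ₂ = √(2×62,375×404/24.6891) = 1,428.76  (< 7,250 → use Q = 7,250 at tier-2 price)
TC(tier 1 (EOQ₁), Q≈1,425.0) = €9,142,118.11
TC(tier 2, Q≈7,250.0) = €9,151,695.03
Minimum at tier 1 (EOQ₁): €9,142,118.11

€9,142,118.11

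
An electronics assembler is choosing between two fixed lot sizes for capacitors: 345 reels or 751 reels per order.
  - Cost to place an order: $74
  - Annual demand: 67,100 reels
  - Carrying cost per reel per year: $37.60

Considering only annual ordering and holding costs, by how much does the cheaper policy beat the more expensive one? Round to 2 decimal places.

$147.95

For each Q, cost = (D/Q)·S + (Q/2)·H.
TC(345) = (67,100/345)×74 + (345/2)×37.6 = $20,878.46
TC(751) = (67,100/751)×74 + (751/2)×37.6 = $20,730.52
Lots of 751 are cheaper by $147.95.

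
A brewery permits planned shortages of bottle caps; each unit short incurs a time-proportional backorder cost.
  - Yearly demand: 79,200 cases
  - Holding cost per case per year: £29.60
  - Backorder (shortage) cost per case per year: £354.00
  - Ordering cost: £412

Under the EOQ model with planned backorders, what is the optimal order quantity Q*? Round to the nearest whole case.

Basic EOQ = √(2·79,200·412/29.6) = 1,484.842
Backorder adjustment √((H+b)/b) = √((29.6+354)/354) = 1.0410
Q* = 1,484.842 × 1.0410 ≈ 1,545.67

1,546 cases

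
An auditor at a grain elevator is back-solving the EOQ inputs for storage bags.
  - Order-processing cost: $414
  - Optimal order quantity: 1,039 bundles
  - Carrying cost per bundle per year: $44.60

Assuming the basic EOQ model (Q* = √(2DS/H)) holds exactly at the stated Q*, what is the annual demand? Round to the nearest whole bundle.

Since Q* = (2DS/H)^½, squaring gives Q*²·H = 2DS.
D = Q²H / (2S) = 1,039² × 44.6 / (2 × 414) = 58,148.11

58,148 bundles per year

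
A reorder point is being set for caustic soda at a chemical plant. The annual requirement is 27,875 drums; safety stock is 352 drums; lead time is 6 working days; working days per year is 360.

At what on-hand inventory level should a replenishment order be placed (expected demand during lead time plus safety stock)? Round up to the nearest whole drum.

817 drums

Daily demand d = 27,875 / 360 = 77.431 drums/day
Demand during lead time = 77.431 × 6 = 464.58
Reorder point = 464.58 + 352 = 816.58 → round up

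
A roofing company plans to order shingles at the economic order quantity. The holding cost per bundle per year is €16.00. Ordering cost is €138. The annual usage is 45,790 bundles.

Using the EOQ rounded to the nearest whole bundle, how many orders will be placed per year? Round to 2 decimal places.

Q* = √(2·D·S / H) = √(2·45,790·138 / 16) = √789,877.5 ≈ 888.75 → Q = 889
Orders per year = D/Q = 45,790 / 889 = 51.507

51.51 orders per year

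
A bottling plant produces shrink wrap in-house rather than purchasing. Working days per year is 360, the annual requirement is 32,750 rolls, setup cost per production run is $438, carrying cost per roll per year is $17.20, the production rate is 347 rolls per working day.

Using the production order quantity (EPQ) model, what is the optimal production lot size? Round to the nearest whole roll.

Daily demand d = 32,750/360 = 90.972; p = 347; 1 − d/p = 0.73783
EPQ = √(2DS / (H(1 − d/p)))
    = √(2 × 32,750 × 438 / (17.2 × 0.73783)) ≈ 1,503.54

1,504 rolls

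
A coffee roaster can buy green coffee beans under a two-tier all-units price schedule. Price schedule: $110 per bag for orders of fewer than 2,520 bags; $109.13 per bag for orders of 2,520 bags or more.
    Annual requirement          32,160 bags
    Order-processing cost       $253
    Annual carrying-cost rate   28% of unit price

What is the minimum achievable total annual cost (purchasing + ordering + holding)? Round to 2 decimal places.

$3,551,350.63

H₁ = 28%×$110 = $30.8000;  H₂ = 28%×$109.13 = $30.5564
EOQ₁ = √(2×32,160×253/30.8000) = 726.87  (< 2,520, feasible at tier 1)
EOQ₂ = √(2×32,160×253/30.5564) = 729.76  (< 2,520 → use Q = 2,520 at tier-2 price)
TC(tier 1 (EOQ₁), Q≈726.9) = $3,559,987.66
TC(tier 2, Q≈2,520.0) = $3,551,350.63
Minimum at tier 2: $3,551,350.63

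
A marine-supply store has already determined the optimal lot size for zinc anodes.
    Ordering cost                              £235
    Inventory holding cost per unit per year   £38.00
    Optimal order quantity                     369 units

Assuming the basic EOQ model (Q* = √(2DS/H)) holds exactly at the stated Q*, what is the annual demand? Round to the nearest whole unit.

EOQ relation: Q² = 2DS/H, so rearrange for the unknown.
D = Q²H / (2S) = 369² × 38 / (2 × 235) = 11,008.76

11,009 units per year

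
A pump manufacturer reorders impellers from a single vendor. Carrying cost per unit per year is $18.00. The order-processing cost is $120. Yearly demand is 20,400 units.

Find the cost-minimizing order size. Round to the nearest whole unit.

522 units

Q* = √(2·D·S / H) = √(2·20,400·120 / 18) = √272,000.0 ≈ 521.54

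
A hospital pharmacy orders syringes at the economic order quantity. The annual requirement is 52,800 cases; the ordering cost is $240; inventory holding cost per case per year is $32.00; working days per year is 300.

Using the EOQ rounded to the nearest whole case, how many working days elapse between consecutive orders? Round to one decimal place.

Optimal lot size Q* = (2 × 52,800 × $240 / $32)^½ ≈ 889.94 → Q = 890 cases
Cycle time = (working days × Q)/D = (300 × 890) / 52,800 = 5.057 days

5.1 days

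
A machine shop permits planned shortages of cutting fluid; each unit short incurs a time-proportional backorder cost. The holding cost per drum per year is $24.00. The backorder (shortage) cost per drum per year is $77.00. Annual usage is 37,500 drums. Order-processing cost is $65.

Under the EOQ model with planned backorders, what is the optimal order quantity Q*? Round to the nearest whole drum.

Basic EOQ = √(2·37,500·65/24) = 450.694
Backorder adjustment √((H+b)/b) = √((24+77)/77) = 1.1453
Q* = 450.694 × 1.1453 ≈ 516.18

516 drums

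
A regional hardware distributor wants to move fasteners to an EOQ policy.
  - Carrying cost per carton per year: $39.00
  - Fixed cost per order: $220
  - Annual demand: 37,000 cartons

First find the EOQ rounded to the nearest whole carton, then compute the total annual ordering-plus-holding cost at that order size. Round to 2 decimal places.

Q* = √(2·D·S / H) = √(2·37,000·220 / 39) = √417,435.9 ≈ 646.09 → Q = 646 cartons
Orders/yr = 37,000/646 = 57.276; ordering cost = 57.276 × $220 = $12,600.62
Average inventory = 646/2 = 323; holding cost = 323 × $39 = $12,597.00
Total = $12,600.62 + $12,597.00 = $25,197.62

$25,197.62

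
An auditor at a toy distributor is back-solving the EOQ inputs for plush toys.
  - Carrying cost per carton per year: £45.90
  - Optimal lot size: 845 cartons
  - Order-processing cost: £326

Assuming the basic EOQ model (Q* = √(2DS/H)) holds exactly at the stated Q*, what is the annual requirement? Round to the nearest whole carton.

From Q* = √(2DS/H) ⇒ Q*² = 2DS/H.
D = Q²H / (2S) = 845² × 45.9 / (2 × 326) = 50,266.48

50,266 cartons per year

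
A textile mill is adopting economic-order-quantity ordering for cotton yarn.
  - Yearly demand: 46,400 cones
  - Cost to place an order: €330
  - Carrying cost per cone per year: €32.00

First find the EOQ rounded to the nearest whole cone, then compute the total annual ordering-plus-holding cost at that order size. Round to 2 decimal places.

EOQ = √(2DS/H) = √(2 × 46,400 × 330 / 32)
    = √(957,000.00) ≈ 978.26 → Q = 978 cones
Annual ordering cost = (D/Q)·S = (46,400/978) × 330 = €15,656.44
Annual holding cost  = (Q/2)·H = (978/2) × 32 = €15,648.00
Total = €15,656.44 + €15,648.00 = €31,304.44

€31,304.44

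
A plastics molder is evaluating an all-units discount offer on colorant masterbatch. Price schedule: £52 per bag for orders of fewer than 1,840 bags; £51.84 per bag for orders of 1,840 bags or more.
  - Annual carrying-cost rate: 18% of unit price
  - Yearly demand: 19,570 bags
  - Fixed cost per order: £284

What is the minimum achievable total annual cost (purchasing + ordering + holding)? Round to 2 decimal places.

£1,026,114.09

H₁ = 18%×£52 = £9.3600;  H₂ = 18%×£51.84 = £9.3312
EOQ₁ = √(2×19,570×284/9.3600) = 1,089.76  (< 1,840, feasible at tier 1)
EOQ₂ = √(2×19,570×284/9.3312) = 1,091.44  (< 1,840 → use Q = 1,840 at tier-2 price)
TC(tier 1 (EOQ₁), Q≈1,089.8) = £1,027,840.17
TC(tier 2, Q≈1,840.0) = £1,026,114.09
Minimum at tier 2: £1,026,114.09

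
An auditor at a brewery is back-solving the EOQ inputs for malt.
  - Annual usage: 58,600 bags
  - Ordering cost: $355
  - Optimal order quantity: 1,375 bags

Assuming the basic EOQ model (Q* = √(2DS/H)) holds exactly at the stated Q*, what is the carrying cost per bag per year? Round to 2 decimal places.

$22.01

From Q* = √(2DS/H) ⇒ Q*² = 2DS/H.
H = 2DS / Q² = 2 × 58,600 × 355 / 1,375² = 22.0065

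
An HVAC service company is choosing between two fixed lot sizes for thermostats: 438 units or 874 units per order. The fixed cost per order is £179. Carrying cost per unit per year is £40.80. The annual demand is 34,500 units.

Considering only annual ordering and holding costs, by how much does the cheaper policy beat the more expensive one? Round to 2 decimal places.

TC(Q) = (D/Q)S + (Q/2)H
TC(438) = (34,500/438)×179 + (438/2)×40.8 = £23,034.52
TC(874) = (34,500/874)×179 + (874/2)×40.8 = £24,895.39
Lots of 438 are cheaper by £1,860.87.

£1,860.87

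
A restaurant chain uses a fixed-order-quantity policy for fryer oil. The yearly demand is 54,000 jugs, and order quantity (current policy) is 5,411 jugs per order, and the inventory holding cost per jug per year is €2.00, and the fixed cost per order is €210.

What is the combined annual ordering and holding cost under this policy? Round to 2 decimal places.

€7,506.73

Orders/yr = 54,000/5,411 = 9.980; ordering cost = 9.980 × €210 = €2,095.73
Average inventory = 5,411/2 = 2705.5; holding cost = 2705.5 × €2 = €5,411.00
Total = €2,095.73 + €5,411.00 = €7,506.73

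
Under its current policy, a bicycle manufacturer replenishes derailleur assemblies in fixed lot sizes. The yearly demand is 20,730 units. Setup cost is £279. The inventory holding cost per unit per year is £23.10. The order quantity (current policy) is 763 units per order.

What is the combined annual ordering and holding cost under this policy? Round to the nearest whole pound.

Ordering: D/Q × S = 20,730/763 × £279 = £7,580.17
Holding:  Q/2 × H = 763/2 × £23.1 = £8,812.65
Total = £7,580.17 + £8,812.65 = £16,392.82

£16,393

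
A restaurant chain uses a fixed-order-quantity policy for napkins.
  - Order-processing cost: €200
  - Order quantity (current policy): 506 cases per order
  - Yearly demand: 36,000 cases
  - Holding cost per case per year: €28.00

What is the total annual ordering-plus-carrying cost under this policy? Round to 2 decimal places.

Annual ordering cost = (D/Q)·S = (36,000/506) × 200 = €14,229.25
Annual holding cost  = (Q/2)·H = (506/2) × 28 = €7,084.00
Total = €14,229.25 + €7,084.00 = €21,313.25

€21,313.25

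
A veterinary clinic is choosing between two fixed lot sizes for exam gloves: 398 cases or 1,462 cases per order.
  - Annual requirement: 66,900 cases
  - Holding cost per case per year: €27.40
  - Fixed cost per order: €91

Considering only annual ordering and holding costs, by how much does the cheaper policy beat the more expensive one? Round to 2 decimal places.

TC(Q) = (D/Q)S + (Q/2)H
TC(398) = (66,900/398)×91 + (398/2)×27.4 = €20,748.83
TC(1,462) = (66,900/1,462)×91 + (1,462/2)×27.4 = €24,193.49
Cheaper: Q = 398.  Difference = €3,444.66

€3,444.66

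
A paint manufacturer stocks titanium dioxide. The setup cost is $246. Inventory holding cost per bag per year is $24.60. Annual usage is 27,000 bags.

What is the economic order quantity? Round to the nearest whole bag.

735 bags

2DS/H = 2·27,000·246/24.6 = 540,000.00
EOQ = √540,000.00 ≈ 734.85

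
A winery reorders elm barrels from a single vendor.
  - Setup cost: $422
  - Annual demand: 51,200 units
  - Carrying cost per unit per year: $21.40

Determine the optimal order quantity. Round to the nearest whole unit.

2DS/H = 2·51,200·422/21.4 = 2,019,289.72
EOQ = √2,019,289.72 ≈ 1,421.02

1,421 units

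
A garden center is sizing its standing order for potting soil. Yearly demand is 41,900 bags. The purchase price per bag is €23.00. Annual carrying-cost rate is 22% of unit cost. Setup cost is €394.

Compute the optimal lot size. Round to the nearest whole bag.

Holding cost per bag per year: H = 22% × €23 = €5.0600
2DS/H = 2·41,900·394/5.06 = 6,525,138.34
EOQ = √6,525,138.34 ≈ 2,554.44

2,554 bags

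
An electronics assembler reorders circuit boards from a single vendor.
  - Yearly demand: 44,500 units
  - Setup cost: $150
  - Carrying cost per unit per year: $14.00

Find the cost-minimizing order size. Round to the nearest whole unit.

977 units

Optimal lot size Q* = (2 × 44,500 × $150 / $14)^½ ≈ 976.51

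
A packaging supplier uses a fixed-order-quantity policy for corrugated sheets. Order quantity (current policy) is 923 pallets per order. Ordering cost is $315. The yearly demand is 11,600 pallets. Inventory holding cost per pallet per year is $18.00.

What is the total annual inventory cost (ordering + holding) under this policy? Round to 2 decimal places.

Ordering: D/Q × S = 11,600/923 × $315 = $3,958.83
Holding:  Q/2 × H = 923/2 × $18 = $8,307.00
Total = $3,958.83 + $8,307.00 = $12,265.83

$12,265.83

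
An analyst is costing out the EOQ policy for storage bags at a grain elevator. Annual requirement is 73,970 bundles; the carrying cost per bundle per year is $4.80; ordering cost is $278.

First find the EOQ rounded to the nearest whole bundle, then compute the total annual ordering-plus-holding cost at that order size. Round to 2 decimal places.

2DS/H = 2·73,970·278/4.8 = 8,568,191.67
EOQ = √8,568,191.67 ≈ 2,927.15 → Q = 2,927 bundles
Annual ordering cost = (D/Q)·S = (73,970/2,927) × 278 = $7,025.51
Annual holding cost  = (Q/2)·H = (2,927/2) × 4.8 = $7,024.80
Total = $7,025.51 + $7,024.80 = $14,050.31

$14,050.31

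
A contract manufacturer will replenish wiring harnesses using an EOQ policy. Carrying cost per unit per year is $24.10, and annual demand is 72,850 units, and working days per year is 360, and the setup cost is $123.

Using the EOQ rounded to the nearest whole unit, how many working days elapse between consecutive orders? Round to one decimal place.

4.3 days

2DS/H = 2·72,850·123/24.1 = 743,614.11
EOQ = √743,614.11 ≈ 862.33 → Q = 862 units
Cycle time = (working days × Q)/D = (360 × 862) / 72,850 = 4.260 days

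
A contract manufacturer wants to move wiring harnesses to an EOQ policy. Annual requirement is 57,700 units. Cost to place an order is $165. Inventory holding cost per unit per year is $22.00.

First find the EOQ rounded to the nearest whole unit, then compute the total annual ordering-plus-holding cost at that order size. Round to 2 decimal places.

Q* = √(2·D·S / H) = √(2·57,700·165 / 22) = √865,500.0 ≈ 930.32 → Q = 930 units
Ordering: D/Q × S = 57,700/930 × $165 = $10,237.10
Holding:  Q/2 × H = 930/2 × $22 = $10,230.00
Total = $10,237.10 + $10,230.00 = $20,467.10

$20,467.10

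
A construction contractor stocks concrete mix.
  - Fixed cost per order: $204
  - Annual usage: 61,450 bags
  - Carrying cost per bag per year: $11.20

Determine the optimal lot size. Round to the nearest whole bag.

Optimal lot size Q* = (2 × 61,450 × $204 / $11.2)^½ ≈ 1,496.17

1,496 bags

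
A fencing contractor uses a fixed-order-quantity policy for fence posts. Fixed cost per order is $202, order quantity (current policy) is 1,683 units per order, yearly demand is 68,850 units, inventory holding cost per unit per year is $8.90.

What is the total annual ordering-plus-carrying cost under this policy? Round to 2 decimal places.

$15,752.99

Annual ordering cost = (D/Q)·S = (68,850/1,683) × 202 = $8,263.64
Annual holding cost  = (Q/2)·H = (1,683/2) × 8.9 = $7,489.35
Total = $8,263.64 + $7,489.35 = $15,752.99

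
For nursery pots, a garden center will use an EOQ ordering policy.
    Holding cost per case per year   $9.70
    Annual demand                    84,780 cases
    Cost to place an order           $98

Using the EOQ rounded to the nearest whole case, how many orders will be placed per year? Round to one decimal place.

64.8 orders per year

2DS/H = 2·84,780·98/9.7 = 1,713,080.41
EOQ = √1,713,080.41 ≈ 1,308.85 → Q = 1,309
Orders per year = D/Q = 84,780 / 1,309 = 64.767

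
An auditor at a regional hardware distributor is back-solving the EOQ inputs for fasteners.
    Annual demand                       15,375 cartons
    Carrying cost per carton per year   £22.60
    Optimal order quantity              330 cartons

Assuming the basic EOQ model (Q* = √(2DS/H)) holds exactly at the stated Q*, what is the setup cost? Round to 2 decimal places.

£80.04

EOQ relation: Q² = 2DS/H, so rearrange for the unknown.
S = Q²H / (2D) = 330² × 22.6 / (2 × 15,375) = 80.0371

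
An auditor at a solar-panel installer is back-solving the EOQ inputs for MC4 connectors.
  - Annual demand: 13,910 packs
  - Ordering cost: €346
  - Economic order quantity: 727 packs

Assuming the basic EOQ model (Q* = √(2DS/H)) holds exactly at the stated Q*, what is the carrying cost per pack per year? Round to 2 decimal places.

€18.21

EOQ relation: Q² = 2DS/H, so rearrange for the unknown.
H = 2DS / Q² = 2 × 13,910 × 346 / 727² = 18.2123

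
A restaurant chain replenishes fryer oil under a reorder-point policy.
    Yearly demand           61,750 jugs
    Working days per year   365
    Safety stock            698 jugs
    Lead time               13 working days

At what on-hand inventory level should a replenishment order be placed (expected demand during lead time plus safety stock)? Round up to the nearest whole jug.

Daily demand d = 61,750 / 365 = 169.178 jugs/day
Demand during lead time = 169.178 × 13 = 2,199.32
Reorder point = 2,199.32 + 698 = 2,897.32 → round up

2,898 jugs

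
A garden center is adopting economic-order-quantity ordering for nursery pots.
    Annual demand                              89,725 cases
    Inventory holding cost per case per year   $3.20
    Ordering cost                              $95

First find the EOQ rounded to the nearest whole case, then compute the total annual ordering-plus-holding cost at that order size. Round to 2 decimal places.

$7,385.99

Optimal lot size Q* = (2 × 89,725 × $95 / $3.2)^½ ≈ 2,308.12 → Q = 2,308 cases
Orders/yr = 89,725/2,308 = 38.876; ordering cost = 38.876 × $95 = $3,693.19
Average inventory = 2,308/2 = 1154; holding cost = 1154 × $3.2 = $3,692.80
Total = $3,693.19 + $3,692.80 = $7,385.99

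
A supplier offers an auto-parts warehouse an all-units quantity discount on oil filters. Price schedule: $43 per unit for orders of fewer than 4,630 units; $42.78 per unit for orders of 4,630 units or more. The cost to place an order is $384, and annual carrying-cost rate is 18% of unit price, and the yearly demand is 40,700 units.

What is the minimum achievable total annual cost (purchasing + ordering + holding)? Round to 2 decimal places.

$1,762,347.98

H₁ = 18%×$43 = $7.7400;  H₂ = 18%×$42.78 = $7.7004
EOQ₁ = √(2×40,700×384/7.7400) = 2,009.59  (< 4,630, feasible at tier 1)
EOQ₂ = √(2×40,700×384/7.7004) = 2,014.75  (< 4,630 → use Q = 4,630 at tier-2 price)
TC(tier 1 (EOQ₁), Q≈2,009.6) = $1,765,654.22
TC(tier 2, Q≈4,630.0) = $1,762,347.98
Minimum at tier 2: $1,762,347.98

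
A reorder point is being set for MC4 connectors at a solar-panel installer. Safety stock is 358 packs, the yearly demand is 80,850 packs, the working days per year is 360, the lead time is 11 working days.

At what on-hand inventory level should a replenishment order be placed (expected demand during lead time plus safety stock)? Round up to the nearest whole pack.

Daily demand d = 80,850 / 360 = 224.583 packs/day
Demand during lead time = 224.583 × 11 = 2,470.42
Reorder point = 2,470.42 + 358 = 2,828.42 → round up

2,829 packs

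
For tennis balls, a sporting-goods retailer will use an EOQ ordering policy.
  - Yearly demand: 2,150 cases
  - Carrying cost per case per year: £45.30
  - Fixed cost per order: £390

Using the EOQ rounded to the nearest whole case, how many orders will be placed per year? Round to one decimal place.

Q* = √(2·D·S / H) = √(2·2,150·390 / 45.3) = √37,019.9 ≈ 192.41 → Q = 192
N = D/Q = 2,150/192 ≈ 11.198 orders/yr

11.2 orders per year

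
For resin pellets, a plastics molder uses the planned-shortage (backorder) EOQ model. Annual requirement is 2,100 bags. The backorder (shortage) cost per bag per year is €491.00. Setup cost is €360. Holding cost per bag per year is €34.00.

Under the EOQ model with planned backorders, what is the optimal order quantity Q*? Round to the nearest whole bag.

Q* = √(2DS/H) · √((H + b)/b)
   = √(2 × 2,100 × 360 / 34) · √((34 + 491) / 491)
   = 210.881 × 1.0340 ≈ 218.06

218 bags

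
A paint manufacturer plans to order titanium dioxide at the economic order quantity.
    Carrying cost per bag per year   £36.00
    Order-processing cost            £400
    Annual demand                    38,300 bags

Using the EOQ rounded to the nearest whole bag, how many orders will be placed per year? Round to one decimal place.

EOQ = √(2DS/H) = √(2 × 38,300 × 400 / 36)
    = √(851,111.11) ≈ 922.56 → Q = 923
Orders per year = D/Q = 38,300 / 923 = 41.495

41.5 orders per year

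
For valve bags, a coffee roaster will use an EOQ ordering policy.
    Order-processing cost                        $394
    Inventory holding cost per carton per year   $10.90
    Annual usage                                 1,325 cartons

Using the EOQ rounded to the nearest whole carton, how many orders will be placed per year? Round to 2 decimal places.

4.29 orders per year

Optimal lot size Q* = (2 × 1,325 × $394 / $10.9)^½ ≈ 309.50 → Q = 309
Orders per year = D/Q = 1,325 / 309 = 4.288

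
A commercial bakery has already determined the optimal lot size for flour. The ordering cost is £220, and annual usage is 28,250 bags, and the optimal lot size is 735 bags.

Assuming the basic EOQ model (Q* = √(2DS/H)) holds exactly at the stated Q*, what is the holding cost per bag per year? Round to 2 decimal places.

EOQ relation: Q² = 2DS/H, so rearrange for the unknown.
H = 2DS / Q² = 2 × 28,250 × 220 / 735² = 23.0089

£23.01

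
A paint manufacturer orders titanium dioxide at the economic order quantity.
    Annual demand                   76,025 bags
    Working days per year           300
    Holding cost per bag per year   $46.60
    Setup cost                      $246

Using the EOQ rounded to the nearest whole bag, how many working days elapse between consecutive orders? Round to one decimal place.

EOQ = √(2DS/H) = √(2 × 76,025 × 246 / 46.6)
    = √(802,667.38) ≈ 895.92 → Q = 896 bags
Cycle time = (working days × Q)/D = (300 × 896) / 76,025 = 3.536 days

3.5 days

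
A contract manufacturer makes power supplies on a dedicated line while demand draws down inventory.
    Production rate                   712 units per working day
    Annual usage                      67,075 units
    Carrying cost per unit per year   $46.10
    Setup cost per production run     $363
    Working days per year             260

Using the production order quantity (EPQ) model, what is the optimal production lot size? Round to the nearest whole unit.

1,287 units

Daily demand d = 67,075/260 = 257.981; p = 712; 1 − d/p = 0.63767
EPQ = √(2DS / (H(1 − d/p)))
    = √(2 × 67,075 × 363 / (46.1 × 0.63767)) ≈ 1,287.07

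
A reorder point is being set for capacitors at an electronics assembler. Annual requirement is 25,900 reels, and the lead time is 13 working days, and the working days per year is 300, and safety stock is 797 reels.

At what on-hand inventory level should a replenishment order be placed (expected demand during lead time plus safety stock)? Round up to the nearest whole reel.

Daily demand d = 25,900 / 300 = 86.333 reels/day
Demand during lead time = 86.333 × 13 = 1,122.33
Reorder point = 1,122.33 + 797 = 1,919.33 → round up

1,920 reels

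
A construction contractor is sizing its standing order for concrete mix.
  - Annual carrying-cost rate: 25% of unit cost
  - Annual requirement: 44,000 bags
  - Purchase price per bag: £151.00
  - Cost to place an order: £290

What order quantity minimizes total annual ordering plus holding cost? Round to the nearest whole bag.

822 bags

Holding cost per bag per year: H = 25% × £151 = £37.7500
Optimal lot size Q* = (2 × 44,000 × £290 / £37.75)^½ ≈ 822.21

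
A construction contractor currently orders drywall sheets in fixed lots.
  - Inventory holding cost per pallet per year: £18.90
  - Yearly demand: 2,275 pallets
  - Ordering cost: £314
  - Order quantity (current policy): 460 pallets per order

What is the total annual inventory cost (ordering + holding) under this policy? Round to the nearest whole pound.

£5,900

Annual ordering cost = (D/Q)·S = (2,275/460) × 314 = £1,552.93
Annual holding cost  = (Q/2)·H = (460/2) × 18.9 = £4,347.00
Total = £1,552.93 + £4,347.00 = £5,899.93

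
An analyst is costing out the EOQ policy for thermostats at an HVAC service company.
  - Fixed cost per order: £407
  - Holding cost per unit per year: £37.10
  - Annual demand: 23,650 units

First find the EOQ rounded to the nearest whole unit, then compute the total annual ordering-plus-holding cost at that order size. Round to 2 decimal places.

£26,724.82

Optimal lot size Q* = (2 × 23,650 × £407 / £37.1)^½ ≈ 720.35 → Q = 720 units
Annual ordering cost = (D/Q)·S = (23,650/720) × 407 = £13,368.82
Annual holding cost  = (Q/2)·H = (720/2) × 37.1 = £13,356.00
Total = £13,368.82 + £13,356.00 = £26,724.82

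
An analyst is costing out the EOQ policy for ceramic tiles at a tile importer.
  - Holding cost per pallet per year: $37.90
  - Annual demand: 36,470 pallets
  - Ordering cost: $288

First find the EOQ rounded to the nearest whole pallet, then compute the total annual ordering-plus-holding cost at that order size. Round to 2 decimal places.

EOQ = √(2DS/H) = √(2 × 36,470 × 288 / 37.9)
    = √(554,267.02) ≈ 744.49 → Q = 744 pallets
Annual ordering cost = (D/Q)·S = (36,470/744) × 288 = $14,117.42
Annual holding cost  = (Q/2)·H = (744/2) × 37.9 = $14,098.80
Total = $14,117.42 + $14,098.80 = $28,216.22

$28,216.22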